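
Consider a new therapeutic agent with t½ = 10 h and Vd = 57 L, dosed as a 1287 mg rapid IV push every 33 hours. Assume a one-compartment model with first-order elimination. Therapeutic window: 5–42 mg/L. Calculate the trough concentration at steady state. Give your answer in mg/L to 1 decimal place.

k = ln2/t½ = ln2/10 ≈ 0.069315 h⁻¹; fraction remaining f = e^(−kτ) = e^(−0.069315×33) ≈ 0.1015.
Accumulation ratio R = 1/(1 − f) ≈ 1/0.8985 ≈ 1.1130.
Each bolus raises the concentration by D/Vd = 1287/57 ≈ 22.579 mg/L.
Steady-state peak Cmax,ss = C₀·R ≈ 22.579 × 1.1130 ≈ 25.130 mg/L.
Steady-state trough Cmin,ss = Cmax,ss·f ≈ 25.130 × 0.1015 ≈ 2.551 mg/L.
Trough 2.6 mg/L vs MEC 5 mg/L: subtherapeutic.

2.6 mg/L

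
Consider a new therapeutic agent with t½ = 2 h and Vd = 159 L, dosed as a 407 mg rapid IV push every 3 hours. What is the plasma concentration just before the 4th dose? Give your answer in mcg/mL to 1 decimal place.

1.3 mcg/mL

f = (1/2)^(τ/t½) = (1/2)^(3/2) ≈ 0.3536.
C₀ = D/Vd = 407/159 ≈ 2.560 mcg/mL.
Before the 4th dose, 3 doses have been given. Superposition: Cmin = C₀·(f + f² + … + f^3).
≈ 2.560 × (0.3536 + 0.1250 + 0.0442) ≈ 2.560 × 0.5228 ≈ 1.338 mcg/mL.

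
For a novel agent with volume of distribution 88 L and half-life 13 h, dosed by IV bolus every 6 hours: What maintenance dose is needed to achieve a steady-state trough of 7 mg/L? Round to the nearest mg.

τ/t½ = 6/13 ≈ 0.46154, so f = (1/2)^(6/13) ≈ 0.726211.
Cmin,ss = (D/Vd)·f/(1−f), so D = Cmin,ss·Vd·(1−f)/f.
D = 7 × 88 × (1−f)/f ≈ 7 × 88 × 0.37701 ≈ 232.24 mg.

232 mg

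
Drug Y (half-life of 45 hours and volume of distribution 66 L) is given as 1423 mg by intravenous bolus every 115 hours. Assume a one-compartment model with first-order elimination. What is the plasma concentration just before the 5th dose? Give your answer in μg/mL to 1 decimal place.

4.4 μg/mL

f = (1/2)^(τ/t½) = (1/2)^(115/45) ≈ 0.1701.
C₀ = D/Vd = 1423/66 ≈ 21.561 μg/mL.
Before the 5th dose, 4 doses have been given. Superposition: Cmin = C₀·(f + f² + … + f^4).
≈ 21.561 × (0.1701 + 0.0289 + 0.0049 + 0.0008) ≈ 21.561 × 0.2047 ≈ 4.414 μg/mL.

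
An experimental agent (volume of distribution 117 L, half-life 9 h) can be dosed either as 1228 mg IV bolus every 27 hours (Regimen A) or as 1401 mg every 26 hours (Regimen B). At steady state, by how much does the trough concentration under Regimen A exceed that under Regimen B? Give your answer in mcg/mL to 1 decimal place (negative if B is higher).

-0.4 mcg/mL

Regimen A: f = (1/2)^(27/9) ≈ 0.1250; Cmin,ss = (1228/117)·f/(1−f) ≈ 1.499 mcg/mL.
Regimen B: f = (1/2)^(26/9) ≈ 0.1350; Cmin,ss = (1401/117)·f/(1−f) ≈ 1.869 mcg/mL.
Difference ≈ 1.499 − 1.869 ≈ -0.370 mcg/mL.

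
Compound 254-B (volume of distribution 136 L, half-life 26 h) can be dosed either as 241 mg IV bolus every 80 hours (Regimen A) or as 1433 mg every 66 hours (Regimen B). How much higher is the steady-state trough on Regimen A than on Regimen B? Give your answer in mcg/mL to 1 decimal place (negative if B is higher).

-2.0 mcg/mL

Regimen A: f = (1/2)^(80/26) ≈ 0.1185; Cmin,ss = (241/136)·f/(1−f) ≈ 0.238 mcg/mL.
Regimen B: f = (1/2)^(66/26) ≈ 0.1721; Cmin,ss = (1433/136)·f/(1−f) ≈ 2.190 mcg/mL.
Difference ≈ 0.238 − 2.190 ≈ -1.952 mcg/mL.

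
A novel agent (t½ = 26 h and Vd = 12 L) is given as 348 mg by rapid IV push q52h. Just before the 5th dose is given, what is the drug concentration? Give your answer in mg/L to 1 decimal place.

9.6 mg/L

f = (1/2)^(τ/t½) = (1/2)^(52/26) ≈ 0.2500.
C₀ = D/Vd = 348/12 ≈ 29.000 mg/L.
Before the 5th dose, 4 doses have been given. Superposition: Cmin = C₀·(f + f² + … + f^4).
≈ 29.000 × (0.2500 + 0.0625 + 0.0156 + 0.0039) ≈ 29.000 × 0.3320 ≈ 9.628 mg/L.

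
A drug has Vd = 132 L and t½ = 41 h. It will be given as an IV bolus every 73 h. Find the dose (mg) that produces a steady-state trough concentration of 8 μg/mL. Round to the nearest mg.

τ/t½ = 73/41 ≈ 1.7805, so f = (1/2)^(73/41) ≈ 0.291085.
Cmin,ss = (D/Vd)·f/(1−f), so D = Cmin,ss·Vd·(1−f)/f.
D = 8 × 132 × (1−f)/f ≈ 8 × 132 × 2.43542 ≈ 2571.80 mg.

2572 mg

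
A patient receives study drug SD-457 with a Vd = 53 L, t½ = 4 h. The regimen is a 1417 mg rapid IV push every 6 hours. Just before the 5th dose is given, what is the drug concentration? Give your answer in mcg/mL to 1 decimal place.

14.4 mcg/mL

f = (1/2)^(τ/t½) = (1/2)^(6/4) ≈ 0.3536.
C₀ = D/Vd = 1417/53 ≈ 26.736 mcg/mL.
Before the 5th dose, 4 doses have been given. Superposition: Cmin = C₀·(f + f² + … + f^4).
≈ 26.736 × (0.3536 + 0.1250 + 0.0442 + 0.0156) ≈ 26.736 × 0.5384 ≈ 14.395 mcg/mL.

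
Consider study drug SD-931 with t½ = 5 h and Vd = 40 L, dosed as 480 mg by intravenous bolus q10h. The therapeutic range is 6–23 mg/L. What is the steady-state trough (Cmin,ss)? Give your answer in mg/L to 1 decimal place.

4.0 mg/L

The dosing interval is 2 half-lives, so f = 2^(−2) = 0.25.
Accumulation ratio R = 1/(1 − f) = 1/0.75 = 4/3.
Single-dose peak C₀ = D/Vd = 480/40 = 12 mg/L.
Steady-state peak Cmax,ss = C₀·R = 12 × 4/3 ≈ 16.000 mg/L.
Steady-state trough Cmin,ss = Cmax,ss·f ≈ 16.000 × 0.25 ≈ 4.000 mg/L.
Trough 4.0 mg/L vs MEC 6 mg/L: subtherapeutic.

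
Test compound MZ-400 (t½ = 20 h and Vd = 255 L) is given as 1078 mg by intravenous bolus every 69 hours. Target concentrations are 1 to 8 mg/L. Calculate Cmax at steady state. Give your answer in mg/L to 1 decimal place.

τ/t½ = 69/20 ≈ 3.45, so fraction remaining f = (1/2)^(69/20) ≈ 0.0915.
Accumulation ratio R = 1/(1 − f) ≈ 1/0.9085 ≈ 1.1007.
Each bolus raises the concentration by D/Vd = 1078/255 ≈ 4.227 mg/L.
Steady-state peak Cmax,ss = C₀·R ≈ 4.227 × 1.1007 ≈ 4.653 mg/L.
Peak 4.7 mg/L vs MTC 8 mg/L: below toxic threshold.

4.7 mg/L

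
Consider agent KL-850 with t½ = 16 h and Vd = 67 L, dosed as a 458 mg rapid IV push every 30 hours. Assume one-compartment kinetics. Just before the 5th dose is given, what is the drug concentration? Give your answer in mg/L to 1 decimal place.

2.5 mg/L

f = (1/2)^(τ/t½) = (1/2)^(30/16) ≈ 0.2726.
C₀ = D/Vd = 458/67 ≈ 6.836 mg/L.
Before the 5th dose, 4 doses have been given. Superposition: Cmin = C₀·(f + f² + … + f^4).
≈ 6.836 × (0.2726 + 0.0743 + 0.0203 + 0.0055) ≈ 6.836 × 0.3727 ≈ 2.548 mg/L.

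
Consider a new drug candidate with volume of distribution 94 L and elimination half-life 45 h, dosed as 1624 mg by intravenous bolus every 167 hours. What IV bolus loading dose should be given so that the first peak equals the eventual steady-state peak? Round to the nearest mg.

1758 mg

f = (1/2)^(167/45) ≈ 0.076356; accumulation ratio R = 1/(1−f) ≈ 1.08267.
Loading dose to hit Cmax,ss on first dose: D_load = D_maint·R ≈ 1624 × 1.08267 ≈ 1758.26 mg.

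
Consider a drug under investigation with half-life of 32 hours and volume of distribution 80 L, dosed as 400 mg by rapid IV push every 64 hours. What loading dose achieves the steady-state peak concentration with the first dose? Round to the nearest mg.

f = (1/2)^(64/32) ≈ 0.250000; accumulation ratio R = 1/(1−f) ≈ 1.33333.
Loading dose to hit Cmax,ss on first dose: D_load = D_maint·R ≈ 400 × 1.33333 ≈ 533.33 mg.

533 mg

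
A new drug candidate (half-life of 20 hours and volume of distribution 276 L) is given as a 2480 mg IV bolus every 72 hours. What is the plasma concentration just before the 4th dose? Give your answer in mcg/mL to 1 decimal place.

0.8 mcg/mL

f = (1/2)^(τ/t½) = (1/2)^(72/20) ≈ 0.0825.
C₀ = D/Vd = 2480/276 ≈ 8.986 mcg/mL.
Before the 4th dose, 3 doses have been given. Superposition: Cmin = C₀·(f + f² + … + f^3).
≈ 8.986 × (0.0825 + 0.0068 + 0.0006) ≈ 8.986 × 0.0899 ≈ 0.808 mcg/mL.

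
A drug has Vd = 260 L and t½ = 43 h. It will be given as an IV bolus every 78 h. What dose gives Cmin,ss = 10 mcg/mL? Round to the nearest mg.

6542 mg

τ/t½ = 78/43 ≈ 1.814, so f = (1/2)^(78/43) ≈ 0.284410.
Cmin,ss = (D/Vd)·f/(1−f), so D = Cmin,ss·Vd·(1−f)/f.
D = 10 × 260 × (1−f)/f ≈ 10 × 260 × 2.51605 ≈ 6541.73 mg.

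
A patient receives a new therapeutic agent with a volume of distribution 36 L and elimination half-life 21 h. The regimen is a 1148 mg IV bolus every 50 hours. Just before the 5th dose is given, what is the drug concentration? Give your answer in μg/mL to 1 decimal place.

7.6 μg/mL

f = (1/2)^(τ/t½) = (1/2)^(50/21) ≈ 0.1920.
C₀ = D/Vd = 1148/36 ≈ 31.889 μg/mL.
Before the 5th dose, 4 doses have been given. Superposition: Cmin = C₀·(f + f² + … + f^4).
≈ 31.889 × (0.1920 + 0.0369 + 0.0071 + 0.0014) ≈ 31.889 × 0.2374 ≈ 7.570 μg/mL.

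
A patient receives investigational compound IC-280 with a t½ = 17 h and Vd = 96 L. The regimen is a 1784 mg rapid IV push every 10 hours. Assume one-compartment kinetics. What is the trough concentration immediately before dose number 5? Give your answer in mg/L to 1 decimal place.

29.7 mg/L

f = (1/2)^(τ/t½) = (1/2)^(10/17) ≈ 0.6652.
C₀ = D/Vd = 1784/96 ≈ 18.583 mg/L.
Before the 5th dose, 4 doses have been given. Superposition: Cmin = C₀·(f + f² + … + f^4).
≈ 18.583 × (0.6652 + 0.4425 + 0.2943 + 0.1958) ≈ 18.583 × 1.5978 ≈ 29.692 mg/L.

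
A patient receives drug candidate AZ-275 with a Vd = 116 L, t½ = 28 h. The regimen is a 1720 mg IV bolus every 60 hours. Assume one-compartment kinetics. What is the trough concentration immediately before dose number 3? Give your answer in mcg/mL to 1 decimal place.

f = (1/2)^(τ/t½) = (1/2)^(60/28) ≈ 0.2264.
C₀ = D/Vd = 1720/116 ≈ 14.828 mcg/mL.
Before the 3rd dose, 2 doses have been given. Superposition: Cmin = C₀·(f + f²).
≈ 14.828 × (0.2264 + 0.0513) ≈ 14.828 × 0.2777 ≈ 4.118 mcg/mL.

4.1 mcg/mL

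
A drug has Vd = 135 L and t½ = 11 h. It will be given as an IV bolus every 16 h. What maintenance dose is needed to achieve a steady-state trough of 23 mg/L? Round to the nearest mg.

τ/t½ = 16/11 ≈ 1.4545, so f = (1/2)^(16/11) ≈ 0.364870.
Cmin,ss = (D/Vd)·f/(1−f), so D = Cmin,ss·Vd·(1−f)/f.
D = 23 × 135 × (1−f)/f ≈ 23 × 135 × 1.74070 ≈ 5404.87 mg.

5405 mg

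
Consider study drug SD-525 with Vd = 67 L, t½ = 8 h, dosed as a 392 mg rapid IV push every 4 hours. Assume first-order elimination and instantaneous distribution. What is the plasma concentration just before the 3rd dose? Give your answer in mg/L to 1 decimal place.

f = (1/2)^(τ/t½) = (1/2)^(4/8) ≈ 0.7071.
C₀ = D/Vd = 392/67 ≈ 5.851 mg/L.
Before the 3rd dose, 2 doses have been given. Superposition: Cmin = C₀·(f + f²).
≈ 5.851 × (0.7071 + 0.5000) ≈ 5.851 × 1.2071 ≈ 7.063 mg/L.

7.1 mg/L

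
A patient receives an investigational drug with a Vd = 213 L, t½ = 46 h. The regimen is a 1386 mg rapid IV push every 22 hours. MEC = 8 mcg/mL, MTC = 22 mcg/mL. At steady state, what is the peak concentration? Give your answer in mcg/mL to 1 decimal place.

23.1 mcg/mL

τ/t½ = 22/46 ≈ 0.47826, so fraction remaining f = (1/2)^(22/46) ≈ 0.7178.
At steady state, accumulation factor R = 1/(1 − e^(−kτ)) ≈ 3.5436.
Each bolus raises the concentration by D/Vd = 1386/213 ≈ 6.507 mcg/mL.
Steady-state peak Cmax,ss = C₀·R ≈ 6.507 × 3.5436 ≈ 23.058 mcg/mL.
Peak 23.1 mcg/mL vs MTC 22 mcg/mL: exceeds toxic threshold.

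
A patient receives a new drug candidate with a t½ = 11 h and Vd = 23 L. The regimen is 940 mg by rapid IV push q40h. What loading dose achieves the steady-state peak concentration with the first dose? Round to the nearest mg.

1022 mg

f = (1/2)^(40/11) ≈ 0.080417; accumulation ratio R = 1/(1−f) ≈ 1.08745.
Loading dose to hit Cmax,ss on first dose: D_load = D_maint·R ≈ 940 × 1.08745 ≈ 1022.20 mg.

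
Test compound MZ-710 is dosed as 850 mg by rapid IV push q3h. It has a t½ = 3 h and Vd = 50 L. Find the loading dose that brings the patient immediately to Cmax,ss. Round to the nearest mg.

f = (1/2)^(3/3) ≈ 0.500000; accumulation ratio R = 1/(1−f) ≈ 2.00000.
Loading dose to hit Cmax,ss on first dose: D_load = D_maint·R ≈ 850 × 2.00000 ≈ 1700.00 mg.

1700 mg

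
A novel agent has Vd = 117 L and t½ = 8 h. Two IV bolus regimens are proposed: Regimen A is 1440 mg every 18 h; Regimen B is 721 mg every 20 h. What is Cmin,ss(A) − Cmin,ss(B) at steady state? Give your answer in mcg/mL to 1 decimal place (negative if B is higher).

Regimen A: f = (1/2)^(18/8) ≈ 0.2102; Cmin,ss = (1440/117)·f/(1−f) ≈ 3.276 mcg/mL.
Regimen B: f = (1/2)^(20/8) ≈ 0.1768; Cmin,ss = (721/117)·f/(1−f) ≈ 1.324 mcg/mL.
Difference ≈ 3.276 − 1.324 ≈ 1.952 mcg/mL.

2.0 mcg/mL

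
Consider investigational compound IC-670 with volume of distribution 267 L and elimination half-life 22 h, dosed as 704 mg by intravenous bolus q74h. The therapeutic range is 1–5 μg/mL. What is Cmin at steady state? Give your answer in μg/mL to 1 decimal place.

Over one 74-h interval, 74/22 ≈ 3.3636 half-lives elapse, leaving f ≈ 0.0972 of each dose.
At steady state, accumulation factor R = 1/(1 − e^(−kτ)) ≈ 1.1077.
Single-dose peak C₀ = D/Vd = 704/267 ≈ 2.637 μg/mL.
Steady-state peak Cmax,ss = C₀·R ≈ 2.637 × 1.1077 ≈ 2.921 μg/mL.
Steady-state trough Cmin,ss = Cmax,ss·f ≈ 2.921 × 0.0972 ≈ 0.284 μg/mL.
Trough 0.3 μg/mL vs MEC 1 μg/mL: subtherapeutic.

0.3 μg/mL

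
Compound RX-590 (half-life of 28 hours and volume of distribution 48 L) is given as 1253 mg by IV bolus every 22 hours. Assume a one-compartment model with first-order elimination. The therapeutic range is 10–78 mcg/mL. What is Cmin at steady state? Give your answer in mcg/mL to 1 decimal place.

36.1 mcg/mL

τ/t½ = 22/28 ≈ 0.78571, so fraction remaining f = (1/2)^(22/28) ≈ 0.5801.
Accumulation ratio R = 1/(1 − f) ≈ 1/0.4199 ≈ 2.3815.
Each bolus raises the concentration by D/Vd = 1253/48 ≈ 26.104 mcg/mL.
Steady-state peak Cmax,ss = C₀·R ≈ 26.104 × 2.3815 ≈ 62.167 mcg/mL.
One interval later, Cmin,ss = Cmax,ss·e^(−kτ) ≈ 62.167 × 0.5801 ≈ 36.063 mcg/mL.
Trough 36.1 mcg/mL vs MEC 10 mcg/mL: adequate.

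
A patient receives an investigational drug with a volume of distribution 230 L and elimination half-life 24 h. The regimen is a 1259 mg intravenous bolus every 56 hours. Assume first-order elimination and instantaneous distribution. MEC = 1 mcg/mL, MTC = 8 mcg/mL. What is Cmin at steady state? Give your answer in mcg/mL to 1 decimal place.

k = ln2/t½ = ln2/24 ≈ 0.028881 h⁻¹; fraction remaining f = e^(−kτ) = e^(−0.028881×56) ≈ 0.1984.
Accumulation ratio R = 1/(1 − f) ≈ 1/0.8016 ≈ 1.2475.
Single-dose peak C₀ = D/Vd = 1259/230 ≈ 5.474 mcg/mL.
Cmax,ss = C₀/(1 − f) ≈ 5.474/0.8016 ≈ 6.829 mcg/mL.
Steady-state trough Cmin,ss = Cmax,ss·f ≈ 6.829 × 0.1984 ≈ 1.355 mcg/mL.
Trough 1.4 mcg/mL vs MEC 1 mcg/mL: adequate.

1.4 mcg/mL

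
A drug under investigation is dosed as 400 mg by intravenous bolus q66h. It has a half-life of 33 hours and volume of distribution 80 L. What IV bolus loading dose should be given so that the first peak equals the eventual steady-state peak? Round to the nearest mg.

f = (1/2)^(66/33) ≈ 0.250000; accumulation ratio R = 1/(1−f) ≈ 1.33333.
Loading dose to hit Cmax,ss on first dose: D_load = D_maint·R ≈ 400 × 1.33333 ≈ 533.33 mg.

533 mg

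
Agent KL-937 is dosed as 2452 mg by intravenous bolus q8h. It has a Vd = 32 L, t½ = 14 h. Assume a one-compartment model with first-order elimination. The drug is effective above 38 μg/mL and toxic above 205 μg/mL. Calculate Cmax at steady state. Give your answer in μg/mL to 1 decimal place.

Over one 8-h interval, 8/14 ≈ 0.57143 half-lives elapse, leaving f ≈ 0.6730 of each dose.
At steady state, accumulation factor R = 1/(1 − e^(−kτ)) ≈ 3.0581.
Single-dose peak C₀ = D/Vd = 2452/32 ≈ 76.625 μg/mL.
Cmax,ss = C₀/(1 − f) ≈ 76.625/0.3270 ≈ 234.327 μg/mL.
Peak 234.3 μg/mL vs MTC 205 μg/mL: exceeds toxic threshold.

234.3 μg/mL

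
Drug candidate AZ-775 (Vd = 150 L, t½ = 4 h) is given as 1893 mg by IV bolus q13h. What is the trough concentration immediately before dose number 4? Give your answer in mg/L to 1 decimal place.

f = (1/2)^(τ/t½) = (1/2)^(13/4) ≈ 0.1051.
C₀ = D/Vd = 1893/150 ≈ 12.620 mg/L.
Before the 4th dose, 3 doses have been given. Superposition: Cmin = C₀·(f + f² + … + f^3).
≈ 12.620 × (0.1051 + 0.0110 + 0.0012) ≈ 12.620 × 0.1173 ≈ 1.480 mg/L.

1.5 mg/L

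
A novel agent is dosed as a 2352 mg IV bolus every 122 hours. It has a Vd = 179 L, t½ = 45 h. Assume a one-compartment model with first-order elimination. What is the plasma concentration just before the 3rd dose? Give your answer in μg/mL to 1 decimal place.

2.3 μg/mL

f = (1/2)^(τ/t½) = (1/2)^(122/45) ≈ 0.1527.
C₀ = D/Vd = 2352/179 ≈ 13.140 μg/mL.
Before the 3rd dose, 2 doses have been given. Superposition: Cmin = C₀·(f + f²).
≈ 13.140 × (0.1527 + 0.0233) ≈ 13.140 × 0.1760 ≈ 2.313 μg/mL.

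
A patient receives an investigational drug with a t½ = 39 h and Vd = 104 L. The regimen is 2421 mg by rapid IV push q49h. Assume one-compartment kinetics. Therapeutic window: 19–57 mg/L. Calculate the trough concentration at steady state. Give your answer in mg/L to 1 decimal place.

16.8 mg/L

τ/t½ = 49/39 ≈ 1.2564, so fraction remaining f = (1/2)^(49/39) ≈ 0.4186.
Single-dose peak C₀ = D/Vd = 2421/104 ≈ 23.279 mg/L.
Steady-state trough Cmin,ss = C₀·f/(1−f) ≈ 23.279 × 0.4186/0.5814 ≈ 16.761 mg/L.
Trough 16.8 mg/L vs MEC 19 mg/L: subtherapeutic.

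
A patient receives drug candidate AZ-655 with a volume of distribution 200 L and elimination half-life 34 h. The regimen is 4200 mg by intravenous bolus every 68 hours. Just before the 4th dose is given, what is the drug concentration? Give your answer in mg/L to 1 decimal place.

f = (1/2)^(τ/t½) = (1/2)^(68/34) ≈ 0.2500.
C₀ = D/Vd = 4200/200 ≈ 21.000 mg/L.
Before the 4th dose, 3 doses have been given. Superposition: Cmin = C₀·(f + f² + … + f^3).
≈ 21.000 × (0.2500 + 0.0625 + 0.0156) ≈ 21.000 × 0.3281 ≈ 6.890 mg/L.

6.9 mg/L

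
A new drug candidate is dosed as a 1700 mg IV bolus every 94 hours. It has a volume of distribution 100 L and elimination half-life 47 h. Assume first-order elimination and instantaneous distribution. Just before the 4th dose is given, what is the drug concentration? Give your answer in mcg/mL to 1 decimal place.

f = (1/2)^(τ/t½) = (1/2)^(94/47) ≈ 0.2500.
C₀ = D/Vd = 1700/100 ≈ 17.000 mcg/mL.
Before the 4th dose, 3 doses have been given. Superposition: Cmin = C₀·(f + f² + … + f^3).
≈ 17.000 × (0.2500 + 0.0625 + 0.0156) ≈ 17.000 × 0.3281 ≈ 5.578 mcg/mL.

5.6 mcg/mL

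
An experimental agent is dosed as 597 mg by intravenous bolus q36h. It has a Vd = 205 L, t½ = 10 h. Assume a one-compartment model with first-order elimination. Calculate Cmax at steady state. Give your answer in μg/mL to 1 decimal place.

3.2 μg/mL

τ/t½ = 36/10 ≈ 3.6, so fraction remaining f = (1/2)^(36/10) ≈ 0.0825.
Accumulation ratio R = 1/(1 − f) ≈ 1/0.9175 ≈ 1.0899.
Each bolus raises the concentration by D/Vd = 597/205 ≈ 2.912 μg/mL.
Steady-state peak Cmax,ss = C₀·R ≈ 2.912 × 1.0899 ≈ 3.174 μg/mL.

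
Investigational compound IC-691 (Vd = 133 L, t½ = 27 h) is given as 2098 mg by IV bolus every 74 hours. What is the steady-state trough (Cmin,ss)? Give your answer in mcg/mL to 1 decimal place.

2.8 mcg/mL

Over one 74-h interval, 74/27 ≈ 2.7407 half-lives elapse, leaving f ≈ 0.1496 of each dose.
Each bolus raises the concentration by D/Vd = 2098/133 ≈ 15.774 mcg/mL.
Steady-state trough Cmin,ss = C₀·f/(1−f) ≈ 15.774 × 0.1496/0.8504 ≈ 2.775 mcg/mL.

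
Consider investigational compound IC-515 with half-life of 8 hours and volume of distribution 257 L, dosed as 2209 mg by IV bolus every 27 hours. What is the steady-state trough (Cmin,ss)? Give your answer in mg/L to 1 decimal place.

0.9 mg/L

τ/t½ = 27/8 ≈ 3.375, so fraction remaining f = (1/2)^(27/8) ≈ 0.0964.
At steady state, accumulation factor R = 1/(1 − e^(−kτ)) ≈ 1.1067.
Each bolus raises the concentration by D/Vd = 2209/257 ≈ 8.595 mg/L.
Cmax,ss = C₀/(1 − f) ≈ 8.595/0.9036 ≈ 9.512 mg/L.
One interval later, Cmin,ss = Cmax,ss·e^(−kτ) ≈ 9.512 × 0.0964 ≈ 0.917 mg/L.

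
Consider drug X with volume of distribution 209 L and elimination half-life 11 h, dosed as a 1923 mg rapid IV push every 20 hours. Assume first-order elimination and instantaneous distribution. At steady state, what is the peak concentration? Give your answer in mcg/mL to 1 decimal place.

τ/t½ = 20/11 ≈ 1.8182, so fraction remaining f = (1/2)^(20/11) ≈ 0.2836.
Accumulation ratio R = 1/(1 − f) ≈ 1/0.7164 ≈ 1.3959.
Each bolus raises the concentration by D/Vd = 1923/209 ≈ 9.201 mcg/mL.
Steady-state peak Cmax,ss = C₀·R ≈ 9.201 × 1.3959 ≈ 12.844 mcg/mL.

12.8 mcg/mL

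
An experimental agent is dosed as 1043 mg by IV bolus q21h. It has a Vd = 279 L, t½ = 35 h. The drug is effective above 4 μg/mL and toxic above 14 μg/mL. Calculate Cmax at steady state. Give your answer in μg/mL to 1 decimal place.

τ/t½ = 21/35 ≈ 0.6, so fraction remaining f = (1/2)^(21/35) ≈ 0.6598.
At steady state, accumulation factor R = 1/(1 − e^(−kτ)) ≈ 2.9394.
Single-dose peak C₀ = D/Vd = 1043/279 ≈ 3.738 μg/mL.
Steady-state peak Cmax,ss = C₀·R ≈ 3.738 × 2.9394 ≈ 10.987 μg/mL.
Peak 11.0 μg/mL vs MTC 14 μg/mL: below toxic threshold.

11.0 μg/mL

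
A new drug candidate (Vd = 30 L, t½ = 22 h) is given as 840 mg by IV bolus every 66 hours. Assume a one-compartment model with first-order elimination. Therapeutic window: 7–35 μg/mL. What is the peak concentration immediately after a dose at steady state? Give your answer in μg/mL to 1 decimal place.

32.0 μg/mL

The dosing interval is 3 half-lives, so f = 2^(−3) = 0.125.
At steady state, R = 1/(1 − 0.125) = 8/7.
Single-dose peak C₀ = D/Vd = 840/30 = 28 μg/mL.
Steady-state peak Cmax,ss = C₀·R = 28 × 8/7 ≈ 32.000 μg/mL.
Peak 32.0 μg/mL vs MTC 35 μg/mL: below toxic threshold.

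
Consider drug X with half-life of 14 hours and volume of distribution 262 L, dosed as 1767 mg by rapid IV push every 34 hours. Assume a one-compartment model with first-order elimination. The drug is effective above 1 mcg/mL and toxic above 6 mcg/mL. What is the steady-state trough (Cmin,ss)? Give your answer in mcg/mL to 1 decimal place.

τ/t½ = 34/14 ≈ 2.4286, so fraction remaining f = (1/2)^(34/14) ≈ 0.1857.
Single-dose peak C₀ = D/Vd = 1767/262 ≈ 6.744 mcg/mL.
Steady-state trough Cmin,ss = C₀·f/(1−f) ≈ 6.744 × 0.1857/0.8143 ≈ 1.538 mcg/mL.
Trough 1.5 mcg/mL vs MEC 1 mcg/mL: adequate.

1.5 mcg/mL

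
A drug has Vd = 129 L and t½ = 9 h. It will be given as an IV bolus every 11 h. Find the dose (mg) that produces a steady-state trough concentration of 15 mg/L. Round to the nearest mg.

τ/t½ = 11/9 ≈ 1.2222, so f = (1/2)^(11/9) ≈ 0.428622.
Cmin,ss = (D/Vd)·f/(1−f), so D = Cmin,ss·Vd·(1−f)/f.
D = 15 × 129 × (1−f)/f ≈ 15 × 129 × 1.33306 ≈ 2579.47 mg.

2579 mg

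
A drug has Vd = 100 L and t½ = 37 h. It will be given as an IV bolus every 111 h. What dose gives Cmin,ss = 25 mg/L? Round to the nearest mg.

17500 mg

τ/t½ = 111/37 ≈ 3, so f = (1/2)^(111/37) ≈ 0.125000.
Cmin,ss = (D/Vd)·f/(1−f), so D = Cmin,ss·Vd·(1−f)/f.
D = 25 × 100 × (1−f)/f ≈ 25 × 100 × 7.00000 ≈ 17500.00 mg.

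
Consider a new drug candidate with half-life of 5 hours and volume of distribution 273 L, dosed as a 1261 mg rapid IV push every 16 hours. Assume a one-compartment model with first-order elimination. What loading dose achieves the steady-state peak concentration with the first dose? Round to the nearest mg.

1415 mg

f = (1/2)^(16/5) ≈ 0.108819; accumulation ratio R = 1/(1−f) ≈ 1.12211.
Loading dose to hit Cmax,ss on first dose: D_load = D_maint·R ≈ 1261 × 1.12211 ≈ 1414.98 mg.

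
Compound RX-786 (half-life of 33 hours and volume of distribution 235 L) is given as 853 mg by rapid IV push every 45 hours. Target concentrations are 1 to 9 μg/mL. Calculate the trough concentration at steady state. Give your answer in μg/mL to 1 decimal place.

2.3 μg/mL

Over one 45-h interval, 45/33 ≈ 1.3636 half-lives elapse, leaving f ≈ 0.3886 of each dose.
Each bolus raises the concentration by D/Vd = 853/235 ≈ 3.630 μg/mL.
Steady-state trough Cmin,ss = C₀·f/(1−f) ≈ 3.630 × 0.3886/0.6114 ≈ 2.307 μg/mL.
Trough 2.3 μg/mL vs MEC 1 μg/mL: adequate.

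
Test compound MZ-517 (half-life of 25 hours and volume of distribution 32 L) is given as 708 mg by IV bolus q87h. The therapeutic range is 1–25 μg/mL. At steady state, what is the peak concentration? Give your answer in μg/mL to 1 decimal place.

k = ln2/t½ = ln2/25 ≈ 0.027726 h⁻¹; fraction remaining f = e^(−kτ) = e^(−0.027726×87) ≈ 0.0896.
Accumulation ratio R = 1/(1 − f) ≈ 1/0.9104 ≈ 1.0984.
Single-dose peak C₀ = D/Vd = 708/32 ≈ 22.125 μg/mL.
Cmax,ss = C₀/(1 − f) ≈ 22.125/0.9104 ≈ 24.303 μg/mL.
Peak 24.3 μg/mL vs MTC 25 μg/mL: below toxic threshold.

24.3 μg/mL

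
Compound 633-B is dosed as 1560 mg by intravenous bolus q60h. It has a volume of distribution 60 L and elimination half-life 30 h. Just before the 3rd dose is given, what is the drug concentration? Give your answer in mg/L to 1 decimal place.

f = (1/2)^(τ/t½) = (1/2)^(60/30) ≈ 0.2500.
C₀ = D/Vd = 1560/60 ≈ 26.000 mg/L.
Before the 3rd dose, 2 doses have been given. Superposition: Cmin = C₀·(f + f²).
≈ 26.000 × (0.2500 + 0.0625) ≈ 26.000 × 0.3125 ≈ 8.125 mg/L.

8.1 mg/L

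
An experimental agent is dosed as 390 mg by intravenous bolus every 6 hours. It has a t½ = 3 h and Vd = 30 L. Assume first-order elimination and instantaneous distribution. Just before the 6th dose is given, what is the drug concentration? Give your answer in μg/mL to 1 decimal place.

f = (1/2)^(τ/t½) = (1/2)^(6/3) ≈ 0.2500.
C₀ = D/Vd = 390/30 ≈ 13.000 μg/mL.
Before the 6th dose, 5 doses have been given. Superposition: Cmin = C₀·(f + f² + … + f^5).
≈ 13.000 × (0.2500 + 0.0625 + 0.0156 + 0.0039 + 0.0010) ≈ 13.000 × 0.3330 ≈ 4.329 μg/mL.

4.3 μg/mL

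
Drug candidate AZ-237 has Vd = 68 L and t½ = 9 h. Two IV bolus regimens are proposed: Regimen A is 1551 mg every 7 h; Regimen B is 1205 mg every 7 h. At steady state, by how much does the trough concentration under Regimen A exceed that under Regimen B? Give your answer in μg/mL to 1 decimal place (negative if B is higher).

7.1 μg/mL

Regimen A: f = (1/2)^(7/9) ≈ 0.5833; Cmin,ss = (1551/68)·f/(1−f) ≈ 31.928 μg/mL.
Regimen B: f = (1/2)^(7/9) ≈ 0.5833; Cmin,ss = (1205/68)·f/(1−f) ≈ 24.805 μg/mL.
Difference ≈ 31.928 − 24.805 ≈ 7.123 μg/mL.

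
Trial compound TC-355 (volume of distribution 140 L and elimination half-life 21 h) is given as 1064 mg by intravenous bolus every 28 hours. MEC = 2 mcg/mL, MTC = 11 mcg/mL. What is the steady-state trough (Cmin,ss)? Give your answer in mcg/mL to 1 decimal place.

5.0 mcg/mL

τ/t½ = 28/21 ≈ 1.3333, so fraction remaining f = (1/2)^(28/21) ≈ 0.3969.
Single-dose peak C₀ = D/Vd = 1064/140 ≈ 7.600 mcg/mL.
Steady-state trough Cmin,ss = C₀·f/(1−f) ≈ 7.600 × 0.3969/0.6031 ≈ 5.002 mcg/mL.
Trough 5.0 mcg/mL vs MEC 2 mcg/mL: adequate.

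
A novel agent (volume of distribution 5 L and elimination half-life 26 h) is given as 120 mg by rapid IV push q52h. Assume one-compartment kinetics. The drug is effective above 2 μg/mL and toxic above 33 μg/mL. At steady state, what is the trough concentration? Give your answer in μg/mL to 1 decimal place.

τ = 52 h = 2 half-lives, so f = (1/2)^2 = 0.25.
At steady state, R = 1/(1 − 0.25) = 4/3.
Single-dose peak C₀ = D/Vd = 120/5 = 24 μg/mL.
Steady-state peak Cmax,ss = C₀·R = 24 × 4/3 ≈ 32.000 μg/mL.
Steady-state trough Cmin,ss = Cmax,ss·f ≈ 32.000 × 0.25 ≈ 8.000 μg/mL.
Trough 8.0 μg/mL vs MEC 2 μg/mL: adequate.

8.0 μg/mL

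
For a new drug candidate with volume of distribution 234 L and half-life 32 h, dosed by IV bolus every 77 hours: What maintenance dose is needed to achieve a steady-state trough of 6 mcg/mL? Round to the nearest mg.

6039 mg

τ/t½ = 77/32 ≈ 2.4062, so f = (1/2)^(77/32) ≈ 0.188646.
Cmin,ss = (D/Vd)·f/(1−f), so D = Cmin,ss·Vd·(1−f)/f.
D = 6 × 234 × (1−f)/f ≈ 6 × 234 × 4.30093 ≈ 6038.51 mg.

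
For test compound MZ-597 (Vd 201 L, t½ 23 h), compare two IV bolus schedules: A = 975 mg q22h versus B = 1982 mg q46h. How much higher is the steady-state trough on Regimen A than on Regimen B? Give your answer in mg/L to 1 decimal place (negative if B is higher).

Regimen A: f = (1/2)^(22/23) ≈ 0.5153; Cmin,ss = (975/201)·f/(1−f) ≈ 5.157 mg/L.
Regimen B: f = (1/2)^(46/23) ≈ 0.2500; Cmin,ss = (1982/201)·f/(1−f) ≈ 3.287 mg/L.
Difference ≈ 5.157 − 3.287 ≈ 1.870 mg/L.

1.9 mg/L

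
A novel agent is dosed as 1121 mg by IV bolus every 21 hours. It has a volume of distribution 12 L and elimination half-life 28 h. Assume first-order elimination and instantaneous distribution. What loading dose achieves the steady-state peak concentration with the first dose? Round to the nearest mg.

2765 mg

f = (1/2)^(21/28) ≈ 0.594604; accumulation ratio R = 1/(1−f) ≈ 2.46672.
Loading dose to hit Cmax,ss on first dose: D_load = D_maint·R ≈ 1121 × 2.46672 ≈ 2765.19 mg.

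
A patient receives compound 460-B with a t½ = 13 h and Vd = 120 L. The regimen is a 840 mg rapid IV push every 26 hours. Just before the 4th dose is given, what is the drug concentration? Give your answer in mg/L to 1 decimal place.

f = (1/2)^(τ/t½) = (1/2)^(26/13) ≈ 0.2500.
C₀ = D/Vd = 840/120 ≈ 7.000 mg/L.
Before the 4th dose, 3 doses have been given. Superposition: Cmin = C₀·(f + f² + … + f^3).
≈ 7.000 × (0.2500 + 0.0625 + 0.0156) ≈ 7.000 × 0.3281 ≈ 2.297 mg/L.

2.3 mg/L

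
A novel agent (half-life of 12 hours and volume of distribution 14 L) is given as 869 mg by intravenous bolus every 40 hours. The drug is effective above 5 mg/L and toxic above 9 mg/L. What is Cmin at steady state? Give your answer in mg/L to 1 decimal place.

Over one 40-h interval, 40/12 ≈ 3.3333 half-lives elapse, leaving f ≈ 0.0992 of each dose.
Each bolus raises the concentration by D/Vd = 869/14 ≈ 62.071 mg/L.
Steady-state trough Cmin,ss = C₀·f/(1−f) ≈ 62.071 × 0.0992/0.9008 ≈ 6.836 mg/L.
Trough 6.8 mg/L vs MEC 5 mg/L: adequate.

6.8 mg/L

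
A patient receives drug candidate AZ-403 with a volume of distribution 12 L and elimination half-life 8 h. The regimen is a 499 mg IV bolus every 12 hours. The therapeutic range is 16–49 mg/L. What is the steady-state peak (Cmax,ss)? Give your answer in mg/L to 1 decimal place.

k = ln2/t½ = ln2/8 ≈ 0.086643 h⁻¹; fraction remaining f = e^(−kτ) = e^(−0.086643×12) ≈ 0.3536.
Accumulation ratio R = 1/(1 − f) ≈ 1/0.6464 ≈ 1.5470.
Single-dose peak C₀ = D/Vd = 499/12 ≈ 41.583 mg/L.
Cmax,ss = C₀/(1 − f) ≈ 41.583/0.6464 ≈ 64.330 mg/L.
Peak 64.3 mg/L vs MTC 49 mg/L: exceeds toxic threshold.

64.3 mg/L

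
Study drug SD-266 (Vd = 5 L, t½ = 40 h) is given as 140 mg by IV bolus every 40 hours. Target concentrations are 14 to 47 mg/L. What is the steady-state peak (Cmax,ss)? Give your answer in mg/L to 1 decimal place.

56.0 mg/L

The dosing interval is 1 half-life, so f = 2^(−1) = 0.5.
Accumulation ratio R = 1/(1 − f) = 1/0.5 = 2/1.
Single-dose peak C₀ = D/Vd = 140/5 = 28 mg/L.
Steady-state peak Cmax,ss = C₀·R = 28 × 2/1 ≈ 56.000 mg/L.
Peak 56.0 mg/L vs MTC 47 mg/L: exceeds toxic threshold.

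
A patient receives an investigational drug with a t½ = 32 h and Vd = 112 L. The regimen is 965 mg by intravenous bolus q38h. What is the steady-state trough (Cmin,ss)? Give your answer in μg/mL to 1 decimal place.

k = ln2/t½ = ln2/32 ≈ 0.021661 h⁻¹; fraction remaining f = e^(−kτ) = e^(−0.021661×38) ≈ 0.4391.
Accumulation ratio R = 1/(1 − f) ≈ 1/0.5609 ≈ 1.7828.
Each bolus raises the concentration by D/Vd = 965/112 ≈ 8.616 μg/mL.
Steady-state peak Cmax,ss = C₀·R ≈ 8.616 × 1.7828 ≈ 15.361 μg/mL.
Steady-state trough Cmin,ss = Cmax,ss·f ≈ 15.361 × 0.4391 ≈ 6.745 μg/mL.

6.7 μg/mL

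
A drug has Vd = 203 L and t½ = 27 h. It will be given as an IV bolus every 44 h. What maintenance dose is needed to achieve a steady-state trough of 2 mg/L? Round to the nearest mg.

τ/t½ = 44/27 ≈ 1.6296, so f = (1/2)^(44/27) ≈ 0.323171.
Cmin,ss = (D/Vd)·f/(1−f), so D = Cmin,ss·Vd·(1−f)/f.
D = 2 × 203 × (1−f)/f ≈ 2 × 203 × 2.09434 ≈ 850.30 mg.

850 mg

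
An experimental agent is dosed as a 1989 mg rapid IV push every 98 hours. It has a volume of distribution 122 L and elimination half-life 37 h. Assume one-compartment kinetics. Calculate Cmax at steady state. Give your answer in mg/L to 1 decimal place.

τ/t½ = 98/37 ≈ 2.6486, so fraction remaining f = (1/2)^(98/37) ≈ 0.1595.
At steady state, accumulation factor R = 1/(1 − e^(−kτ)) ≈ 1.1898.
Single-dose peak C₀ = D/Vd = 1989/122 ≈ 16.303 mg/L.
Steady-state peak Cmax,ss = C₀·R ≈ 16.303 × 1.1898 ≈ 19.397 mg/L.

19.4 mg/L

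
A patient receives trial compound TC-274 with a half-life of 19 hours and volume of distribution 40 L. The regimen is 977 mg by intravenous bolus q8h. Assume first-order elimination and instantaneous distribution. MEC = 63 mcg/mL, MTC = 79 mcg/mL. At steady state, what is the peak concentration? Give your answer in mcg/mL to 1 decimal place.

Over one 8-h interval, 8/19 ≈ 0.42105 half-lives elapse, leaving f ≈ 0.7469 of each dose.
Accumulation ratio R = 1/(1 − f) ≈ 1/0.2531 ≈ 3.9510.
Each bolus raises the concentration by D/Vd = 977/40 ≈ 24.425 mcg/mL.
Steady-state peak Cmax,ss = C₀·R ≈ 24.425 × 3.9510 ≈ 96.503 mcg/mL.
Peak 96.5 mcg/mL vs MTC 79 mcg/mL: exceeds toxic threshold.

96.5 mcg/mL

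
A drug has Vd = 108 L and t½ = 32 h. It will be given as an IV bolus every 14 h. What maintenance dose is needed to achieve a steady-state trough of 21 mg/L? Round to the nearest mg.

τ/t½ = 14/32 ≈ 0.4375, so f = (1/2)^(14/32) ≈ 0.738413.
Cmin,ss = (D/Vd)·f/(1−f), so D = Cmin,ss·Vd·(1−f)/f.
D = 21 × 108 × (1−f)/f ≈ 21 × 108 × 0.35426 ≈ 803.46 mg.

803 mg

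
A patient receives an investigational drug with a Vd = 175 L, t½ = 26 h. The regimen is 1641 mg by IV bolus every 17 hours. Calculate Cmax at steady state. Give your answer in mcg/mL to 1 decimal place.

25.7 mcg/mL

Over one 17-h interval, 17/26 ≈ 0.65385 half-lives elapse, leaving f ≈ 0.6356 of each dose.
Accumulation ratio R = 1/(1 − f) ≈ 1/0.3644 ≈ 2.7442.
Single-dose peak C₀ = D/Vd = 1641/175 ≈ 9.377 mcg/mL.
Steady-state peak Cmax,ss = C₀·R ≈ 9.377 × 2.7442 ≈ 25.732 mcg/mL.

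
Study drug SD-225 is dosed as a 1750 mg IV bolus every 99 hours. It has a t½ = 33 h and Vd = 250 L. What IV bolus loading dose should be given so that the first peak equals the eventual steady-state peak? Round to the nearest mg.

f = (1/2)^(99/33) ≈ 0.125000; accumulation ratio R = 1/(1−f) ≈ 1.14286.
Loading dose to hit Cmax,ss on first dose: D_load = D_maint·R ≈ 1750 × 1.14286 ≈ 2000.00 mg.

2000 mg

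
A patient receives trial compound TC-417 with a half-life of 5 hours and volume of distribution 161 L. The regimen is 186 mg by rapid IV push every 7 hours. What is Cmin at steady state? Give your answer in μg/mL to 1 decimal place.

0.7 μg/mL

Over one 7-h interval, 7/5 ≈ 1.4 half-lives elapse, leaving f ≈ 0.3789 of each dose.
At steady state, accumulation factor R = 1/(1 − e^(−kτ)) ≈ 1.6100.
Each bolus raises the concentration by D/Vd = 186/161 ≈ 1.155 μg/mL.
Steady-state peak Cmax,ss = C₀·R ≈ 1.155 × 1.6100 ≈ 1.860 μg/mL.
Steady-state trough Cmin,ss = Cmax,ss·f ≈ 1.860 × 0.3789 ≈ 0.705 μg/mL.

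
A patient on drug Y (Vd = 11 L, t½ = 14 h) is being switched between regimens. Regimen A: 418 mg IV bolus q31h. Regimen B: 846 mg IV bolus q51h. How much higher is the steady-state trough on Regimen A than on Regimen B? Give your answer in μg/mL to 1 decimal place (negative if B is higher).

3.7 μg/mL

Regimen A: f = (1/2)^(31/14) ≈ 0.2155; Cmin,ss = (418/11)·f/(1−f) ≈ 10.438 μg/mL.
Regimen B: f = (1/2)^(51/14) ≈ 0.0801; Cmin,ss = (846/11)·f/(1−f) ≈ 6.697 μg/mL.
Difference ≈ 10.438 − 6.697 ≈ 3.741 μg/mL.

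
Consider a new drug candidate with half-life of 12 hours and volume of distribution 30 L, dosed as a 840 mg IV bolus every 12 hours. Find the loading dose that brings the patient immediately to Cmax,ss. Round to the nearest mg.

1680 mg

f = (1/2)^(12/12) ≈ 0.500000; accumulation ratio R = 1/(1−f) ≈ 2.00000.
Loading dose to hit Cmax,ss on first dose: D_load = D_maint·R ≈ 840 × 2.00000 ≈ 1680.00 mg.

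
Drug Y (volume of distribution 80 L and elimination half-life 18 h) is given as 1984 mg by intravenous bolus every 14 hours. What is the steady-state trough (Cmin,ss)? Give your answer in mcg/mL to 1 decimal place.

34.7 mcg/mL

τ/t½ = 14/18 ≈ 0.77778, so fraction remaining f = (1/2)^(14/18) ≈ 0.5833.
At steady state, accumulation factor R = 1/(1 − e^(−kτ)) ≈ 2.3998.
Each bolus raises the concentration by D/Vd = 1984/80 ≈ 24.800 mcg/mL.
Cmax,ss = C₀/(1 − f) ≈ 24.800/0.4167 ≈ 59.515 mcg/mL.
One interval later, Cmin,ss = Cmax,ss·e^(−kτ) ≈ 59.515 × 0.5833 ≈ 34.715 mcg/mL.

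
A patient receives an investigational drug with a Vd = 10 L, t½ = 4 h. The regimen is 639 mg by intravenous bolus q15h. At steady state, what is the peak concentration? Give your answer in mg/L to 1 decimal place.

69.0 mg/L

k = ln2/t½ = ln2/4 ≈ 0.173287 h⁻¹; fraction remaining f = e^(−kτ) = e^(−0.173287×15) ≈ 0.0743.
Accumulation ratio R = 1/(1 − f) ≈ 1/0.9257 ≈ 1.0803.
Single-dose peak C₀ = D/Vd = 639/10 ≈ 63.900 mg/L.
Cmax,ss = C₀/(1 − f) ≈ 63.900/0.9257 ≈ 69.029 mg/L.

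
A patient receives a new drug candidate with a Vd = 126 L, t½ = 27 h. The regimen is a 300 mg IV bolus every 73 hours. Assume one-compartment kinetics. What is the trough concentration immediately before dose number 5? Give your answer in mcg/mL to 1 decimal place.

0.4 mcg/mL

f = (1/2)^(τ/t½) = (1/2)^(73/27) ≈ 0.1535.
C₀ = D/Vd = 300/126 ≈ 2.381 mcg/mL.
Before the 5th dose, 4 doses have been given. Superposition: Cmin = C₀·(f + f² + … + f^4).
≈ 2.381 × (0.1535 + 0.0236 + 0.0036 + 0.0006) ≈ 2.381 × 0.1813 ≈ 0.432 mcg/mL.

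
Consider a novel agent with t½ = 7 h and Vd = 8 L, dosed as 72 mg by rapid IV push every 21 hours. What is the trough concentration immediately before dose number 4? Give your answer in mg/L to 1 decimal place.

1.3 mg/L

f = (1/2)^(τ/t½) = (1/2)^(21/7) ≈ 0.1250.
C₀ = D/Vd = 72/8 ≈ 9.000 mg/L.
Before the 4th dose, 3 doses have been given. Superposition: Cmin = C₀·(f + f² + … + f^3).
≈ 9.000 × (0.1250 + 0.0156 + 0.0020) ≈ 9.000 × 0.1426 ≈ 1.283 mg/L.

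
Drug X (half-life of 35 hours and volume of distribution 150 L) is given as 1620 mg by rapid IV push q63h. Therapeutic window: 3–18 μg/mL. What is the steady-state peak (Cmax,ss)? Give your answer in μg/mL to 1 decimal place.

15.2 μg/mL

Over one 63-h interval, 63/35 ≈ 1.8 half-lives elapse, leaving f ≈ 0.2872 of each dose.
At steady state, accumulation factor R = 1/(1 − e^(−kτ)) ≈ 1.4029.
Single-dose peak C₀ = D/Vd = 1620/150 ≈ 10.800 μg/mL.
Steady-state peak Cmax,ss = C₀·R ≈ 10.800 × 1.4029 ≈ 15.151 μg/mL.
Peak 15.2 μg/mL vs MTC 18 μg/mL: below toxic threshold.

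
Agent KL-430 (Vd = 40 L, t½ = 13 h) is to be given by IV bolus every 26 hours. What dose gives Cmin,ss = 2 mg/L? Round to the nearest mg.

τ/t½ = 26/13 ≈ 2, so f = (1/2)^(26/13) ≈ 0.250000.
Cmin,ss = (D/Vd)·f/(1−f), so D = Cmin,ss·Vd·(1−f)/f.
D = 2 × 40 × (1−f)/f ≈ 2 × 40 × 3.00000 ≈ 240.00 mg.

240 mg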